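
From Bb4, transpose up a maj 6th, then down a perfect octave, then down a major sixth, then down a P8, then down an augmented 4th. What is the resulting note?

Fb2

A major sixth up from Bb4 is G5.
Down a perfect octave from G5: G4 (12 semitones down).
G4 down a major sixth → Bb3 (9 semitones).
A perfect octave down from Bb3 is Bb2.
Down an augmented fourth from Bb2: Fb2 (6 semitones down).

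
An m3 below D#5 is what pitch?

Three letter names down from D: B.
A minor third spans 3 semitones, so from D#5 the target pitch is B#4.

B#4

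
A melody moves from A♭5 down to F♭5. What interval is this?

Descending from Ab5 to Fb5 is the same interval as ascending Fb5 to Ab5.
F to A spans three letter names (F-G-A) — that makes it a third of some quality.
Fb5 to Ab5 is 4 semitones, matching the major third exactly, so the quality is major.

major third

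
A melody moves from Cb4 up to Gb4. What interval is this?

perfect fifth

C to G spans five letter names (C-D-E-F-G): a fifth.
Counting semitones, Cb4→Gb4 is 7, which is the perfect fifth.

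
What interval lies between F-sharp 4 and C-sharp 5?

F to C spans five letter names (F-G-A-B-C): a fifth.
Counting semitones, F#4→C#5 is 7, which is the perfect fifth.

P5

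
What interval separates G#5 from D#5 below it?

perfect 4th

Descending from G#5 to D#5 is the same interval as ascending D#5 to G#5.
D to G spans four letter names (D-E-F-G): a fourth.
The perfect fourth spans 5 semitones, and D#5 to G#5 is exactly 5 semitones — so this is a perfect fourth.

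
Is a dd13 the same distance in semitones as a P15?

18 semitones (doubly diminished thirteenth) vs 24 semitones (perfect fifteenth): not equal.

No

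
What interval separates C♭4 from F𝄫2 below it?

augmented twelfth

Descending from Cb4 to Fbb2 is the same interval as ascending Fbb2 to Cb4.
F to C spans five letter names (F-G-A-B-C), plus an octave: a twelfth.
A perfect twelfth would be 19 semitones; Fbb2 to Cb4 is 20, one semitone wider, so the interval is augmented.
(Equivalently, a compound augmented fifth: an augmented fifth plus an octave.)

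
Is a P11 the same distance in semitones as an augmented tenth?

Both span 17 semitones: a perfect eleventh and an augmented tenth are the same chromatic distance.

Yes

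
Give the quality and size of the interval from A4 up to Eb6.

A to E spans five letter names (A-B-C-D-E), plus an octave — that makes it a twelfth of some quality.
A perfect twelfth would be 19 semitones; A4 to Eb6 is 18, one semitone narrower, so the interval is diminished.
(Equivalently, a compound diminished fifth: a diminished fifth plus an octave.)

diminished twelfth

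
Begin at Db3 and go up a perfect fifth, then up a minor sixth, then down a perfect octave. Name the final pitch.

Fb3

A perfect fifth up from Db3 is Ab3.
Ab3 up a minor sixth → Fb4 (8 semitones).
A perfect octave down from Fb4 is Fb3.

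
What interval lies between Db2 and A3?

A12

D to A spans five letter names (D-E-F-G-A), plus an octave, so the interval is some kind of twelfth.
The perfect twelfth is 19 semitones; here we have 20, one semitone wider: augmented.
(Equivalently, a compound augmented fifth: an augmented fifth plus an octave.)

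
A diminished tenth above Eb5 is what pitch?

Three letters up from E (plus an octave) reaches G.
A diminished tenth spans 14 semitones, so from Eb5 the target pitch is Gbb6.

Gbb6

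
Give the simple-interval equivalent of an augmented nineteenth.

A5

Subtracting seven from the interval number removes an octave: 19 − 14 = 5.
Quality carries through unchanged, so the simple form is an augmented fifth.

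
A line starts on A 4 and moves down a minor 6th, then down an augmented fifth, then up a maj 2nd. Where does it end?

A minor sixth down from A4 is C#4.
C#4 down an augmented fifth → F3 (8 semitones).
F3 up a major second → G3 (2 semitones).

G 3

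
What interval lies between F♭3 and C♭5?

F to C spans five letter names (F-G-A-B-C), plus an octave, so the interval is some kind of twelfth.
Counting semitones, Fb3→Cb5 is 19, which is the perfect twelfth.
(Equivalently, a compound perfect fifth: a perfect fifth plus an octave.)

perfect twelfth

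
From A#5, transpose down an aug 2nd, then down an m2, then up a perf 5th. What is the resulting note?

C#6

An augmented second down from A#5 is G5.
G5 down a minor second → F#5 (1 semitone).
F#5 up a perfect fifth → C#6 (7 semitones).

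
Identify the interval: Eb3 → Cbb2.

augmented tenth

Descending from Eb3 to Cbb2 is the same interval as ascending Cbb2 to Eb3.
C to E spans three letter names (C-D-E), plus an octave — that makes it a tenth of some quality.
A major tenth would be 16 semitones; Cbb2 to Eb3 is 17, one semitone wider, so the interval is augmented.
(Equivalently, a compound augmented third: an augmented third plus an octave.)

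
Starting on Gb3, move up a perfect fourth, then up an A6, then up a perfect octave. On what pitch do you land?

Gb3 up a perfect fourth → Cb4 (5 semitones).
Up an augmented sixth from Cb4: A4 (10 semitones up).
A4 up a perfect octave → A5 (12 semitones).

A5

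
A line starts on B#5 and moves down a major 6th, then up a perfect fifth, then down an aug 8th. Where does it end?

A major sixth down from B#5 is D#5.
D#5 up a perfect fifth → A#5 (7 semitones).
An augmented octave down from A#5 is A4.

A4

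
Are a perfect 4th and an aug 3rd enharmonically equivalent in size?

Both span 5 semitones: a perfect fourth and an augmented third are the same chromatic distance.

Yes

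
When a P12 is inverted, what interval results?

perfect 4th

First reduce the compound perfect twelfth to its simple form, a perfect fifth.
Inverted interval numbers add to nine, so a fifth pairs with a fourth (5 + 4 = 9).
And perfect stays perfect under inversion, so we get a perfect fourth.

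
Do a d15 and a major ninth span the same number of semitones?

A diminished fifteenth is 23 semitones but a major ninth is 14 semitones — different sizes.

No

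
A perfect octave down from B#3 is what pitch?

B#2

The letter stays B (same as the start), shifted an octave down.
A perfect octave spans 12 semitones, so from B#3 the target pitch is B#2.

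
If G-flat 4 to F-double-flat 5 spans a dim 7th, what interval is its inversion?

augmented second

Interval numbers invert to sum to nine: 7 + 2 = 9, so a seventh inverts to a second.
Quality inverts too: diminished becomes augmented. That makes the inversion an augmented second.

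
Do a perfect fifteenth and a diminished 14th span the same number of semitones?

A perfect fifteenth spans 24 semitones; a diminished fourteenth spans 21 semitones. They differ by 3.

No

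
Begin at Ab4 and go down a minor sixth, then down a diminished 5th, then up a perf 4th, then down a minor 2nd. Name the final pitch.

A#3

A minor sixth down from Ab4 is C4.
A diminished fifth down from C4 is F#3.
F#3 up a perfect fourth → B3 (5 semitones).
A minor second down from B3 is A#3.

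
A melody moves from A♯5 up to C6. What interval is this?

A to C spans three letter names (A-B-C): a third.
A#5 to C6 spans 2 semitones — two semitones narrower than the major third (4) — giving a diminished third.

d3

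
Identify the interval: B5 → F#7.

perfect twelfth

B to F spans five letter names (B-C-D-E-F), plus an octave — that makes it a twelfth of some quality.
The perfect twelfth spans 19 semitones, and B5 to F#7 is exactly 19 semitones — so this is a perfect twelfth.
(Equivalently, a compound perfect fifth: a perfect fifth plus an octave.)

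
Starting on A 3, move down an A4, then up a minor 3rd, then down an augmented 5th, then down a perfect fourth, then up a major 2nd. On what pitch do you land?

An augmented fourth down from A3 is Eb3.
A minor third up from Eb3 is Gb3.
Down an augmented fifth from Gb3: Cbb3 (8 semitones down).
Down a perfect fourth from Cbb3: Gbb2 (5 semitones down).
Gbb2 up a major second → Abb2 (2 semitones).

A double-flat 2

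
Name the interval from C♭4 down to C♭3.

Descending from Cb4 to Cb3 is the same interval as ascending Cb3 to Cb4.
C to C is the same letter name, plus an octave — that makes it an octave of some quality.
The perfect octave spans 12 semitones, and Cb3 to Cb4 is exactly 12 semitones — so this is a perfect octave.

perfect octave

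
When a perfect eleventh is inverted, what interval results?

perfect 5th

First reduce the compound perfect eleventh to its simple form, a perfect fourth.
The rule of nine gives the new number: 9 − 4 = 5, so a fourth becomes a fifth.
Quality inverts too: perfect stays perfect. That makes the inversion a perfect fifth.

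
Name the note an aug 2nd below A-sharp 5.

Two letter names down from A: G.
An augmented second spans 3 semitones, so from A#5 the target pitch is G5.

G 5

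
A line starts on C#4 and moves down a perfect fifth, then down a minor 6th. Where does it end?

A#2

C#4 down a perfect fifth → F#3 (7 semitones).
Down a minor sixth from F#3: A#2 (8 semitones down).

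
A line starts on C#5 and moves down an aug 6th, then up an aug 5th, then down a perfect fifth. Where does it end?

E4

Down an augmented sixth from C#5: Eb4 (10 semitones down).
An augmented fifth up from Eb4 is B4.
B4 down a perfect fifth → E4 (7 semitones).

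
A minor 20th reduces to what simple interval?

m6

Each octave removed subtracts seven from the number: 20 − 14 = 6.
That makes a minor twentieth a compound minor sixth — 2 octaves plus a minor sixth.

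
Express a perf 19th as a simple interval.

perfect 5th

Each octave removed subtracts seven from the number: 19 − 14 = 5.
So a perfect nineteenth is 2 octaves plus a perfect fifth. The quality is unchanged.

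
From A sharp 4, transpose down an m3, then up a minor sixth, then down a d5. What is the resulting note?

G double-sharp 4

Down a minor third from A#4: F##4 (3 semitones down).
F##4 up a minor sixth → D#5 (8 semitones).
D#5 down a diminished fifth → G##4 (6 semitones).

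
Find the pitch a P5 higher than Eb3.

Counting five letter names up from E lands on B.
A perfect fifth is 7 semitones; 7 semitones up from Eb3 gives Bb3.

Bb3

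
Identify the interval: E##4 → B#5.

diminished 12th

E to B spans five letter names (E-F-G-A-B), plus an octave — that makes it a twelfth of some quality.
The perfect twelfth is 19 semitones; here we have 18, one semitone narrower: diminished.
(Equivalently, a compound diminished fifth: a diminished fifth plus an octave.)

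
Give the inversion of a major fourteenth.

minor second

First reduce the compound major fourteenth to its simple form, a major seventh.
Interval numbers invert to sum to nine: 7 + 2 = 9, so a seventh inverts to a second.
The quality also flips — major becomes minor — giving a minor second.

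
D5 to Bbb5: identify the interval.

D to B spans six letter names (D-E-F-G-A-B): a sixth.
The major sixth is 9 semitones; here we have 7, two semitones narrower: diminished.

diminished sixth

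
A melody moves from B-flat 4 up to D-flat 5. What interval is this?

minor third

B to D spans three letter names (B-C-D): a third.
Bb4 to Db5 is 3 semitones, a half step short of the major third (4), so this is minor.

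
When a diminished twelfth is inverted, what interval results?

First reduce the compound diminished twelfth to its simple form, a diminished fifth.
Inverted interval numbers add to nine, so a fifth pairs with a fourth (5 + 4 = 9).
Quality inverts too: diminished becomes augmented. That makes the inversion an augmented fourth.

augmented 4th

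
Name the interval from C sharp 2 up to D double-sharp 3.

A9

C to D spans two letter names (C-D), plus an octave, so the interval is some kind of ninth.
C#2 to D##3 spans 15 semitones — one semitone wider than the major ninth (14) — giving an augmented ninth.
(Equivalently, a compound augmented second: an augmented second plus an octave.)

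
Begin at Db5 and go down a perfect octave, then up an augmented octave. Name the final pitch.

D5

Db5 down a perfect octave → Db4 (12 semitones).
Up an augmented octave from Db4: D5 (13 semitones up).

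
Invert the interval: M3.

minor sixth

Inverted interval numbers add to nine, so a third pairs with a sixth (3 + 6 = 9).
Quality inverts too: major becomes minor. That makes the inversion a minor sixth.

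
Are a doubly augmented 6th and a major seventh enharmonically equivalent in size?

Yes

A doubly augmented sixth spans 11 semitones, and a major seventh also spans 11 semitones — they're enharmonic.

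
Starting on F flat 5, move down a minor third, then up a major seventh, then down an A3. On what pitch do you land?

Down a minor third from Fb5: Db5 (3 semitones down).
Up a major seventh from Db5: C6 (11 semitones up).
Down an augmented third from C6: Abb5 (5 semitones down).

A double-flat 5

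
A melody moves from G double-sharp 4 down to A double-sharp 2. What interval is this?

Descending from G##4 to A##2 is the same interval as ascending A##2 to G##4.
A to G spans seven letter names (A-B-C-D-E-F-G), plus an octave: a fourteenth.
At 22 semitones, A##2→G##4 falls one short of a major fourteenth: minor.
(Equivalently, a compound minor seventh: a minor seventh plus an octave.)

minor fourteenth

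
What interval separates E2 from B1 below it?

Descending from E2 to B1 is the same interval as ascending B1 to E2.
B to E spans four letter names (B-C-D-E), so the interval is some kind of fourth.
Counting semitones, B1→E2 is 5, which is the perfect fourth.

perfect 4th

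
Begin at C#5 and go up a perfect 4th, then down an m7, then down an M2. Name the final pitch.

Up a perfect fourth from C#5: F#5 (5 semitones up).
F#5 down a minor seventh → G#4 (10 semitones).
Down a major second from G#4: F#4 (2 semitones down).

F#4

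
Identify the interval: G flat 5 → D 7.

G to D spans five letter names (G-A-B-C-D), plus an octave: a twelfth.
Gb5 to D7 spans 20 semitones — one semitone wider than the perfect twelfth (19) — giving an augmented twelfth.
(Equivalently, a compound augmented fifth: an augmented fifth plus an octave.)

augmented 12th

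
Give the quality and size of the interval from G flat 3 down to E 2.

diminished tenth

Descending from Gb3 to E2 is the same interval as ascending E2 to Gb3.
E to G spans three letter names (E-F-G), plus an octave: a tenth.
E2 to Gb3 spans 14 semitones — two semitones narrower than the major tenth (16) — giving a diminished tenth.
(Equivalently, a compound diminished third: a diminished third plus an octave.)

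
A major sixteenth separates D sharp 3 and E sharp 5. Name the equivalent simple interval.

M2

Each octave removed subtracts seven from the number: 16 − 14 = 2.
So a major sixteenth is 2 octaves plus a major second. The quality is unchanged.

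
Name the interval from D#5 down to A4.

Descending from D#5 to A4 is the same interval as ascending A4 to D#5.
A to D spans four letter names (A-B-C-D), so the interval is some kind of fourth.
A4 to D#5 spans 6 semitones — one semitone wider than the perfect fourth (5) — giving an augmented fourth.

augmented fourth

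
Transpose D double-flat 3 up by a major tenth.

The tenth's letter: D up three letter names plus an octave → F.
A major tenth spans 16 semitones, so from Dbb3 the target pitch is Fb4.

F flat 4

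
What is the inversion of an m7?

Interval numbers invert to sum to nine: 7 + 2 = 9, so a seventh inverts to a second.
Quality inverts too: minor becomes major. That makes the inversion a major second.

M2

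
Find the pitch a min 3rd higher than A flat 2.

Counting three letter names up from A lands on C.
A minor third spans 3 semitones, so from Ab2 the target pitch is Cb3.

C flat 3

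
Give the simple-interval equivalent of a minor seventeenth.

Take out 2 octaves (14 from the number): 17 − 14 = 3.
That makes a minor seventeenth a compound minor third — 2 octaves plus a minor third.

minor 3rd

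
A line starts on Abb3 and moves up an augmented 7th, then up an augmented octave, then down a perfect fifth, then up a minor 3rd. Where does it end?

E5

Up an augmented seventh from Abb3: G4 (12 semitones up).
G4 up an augmented octave → G#5 (13 semitones).
A perfect fifth down from G#5 is C#5.
Up a minor third from C#5: E5 (3 semitones up).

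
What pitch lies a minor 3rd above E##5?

The third takes the letter from E up to G.
A minor third spans 3 semitones, so from E##5 the target pitch is G##5.

G##5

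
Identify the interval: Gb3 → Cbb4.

diminished fourth

G to C spans four letter names (G-A-B-C) — that makes it a fourth of some quality.
Gb3 to Cbb4 spans 4 semitones — one semitone narrower than the perfect fourth (5) — giving a diminished fourth.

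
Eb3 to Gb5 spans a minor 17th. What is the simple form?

Take out 2 octaves (14 from the number): 17 − 14 = 3.
Quality carries through unchanged, so the simple form is a minor third.

m3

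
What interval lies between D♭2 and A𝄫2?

d5

D to A spans five letter names (D-E-F-G-A) — that makes it a fifth of some quality.
A perfect fifth would be 7 semitones; Db2 to Abb2 is 6, one semitone narrower, so the interval is diminished.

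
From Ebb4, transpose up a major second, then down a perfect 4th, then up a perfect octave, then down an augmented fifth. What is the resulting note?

Fbb4

A major second up from Ebb4 is Fb4.
A perfect fourth down from Fb4 is Cb4.
A perfect octave up from Cb4 is Cb5.
Down an augmented fifth from Cb5: Fbb4 (8 semitones down).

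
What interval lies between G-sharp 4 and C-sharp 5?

G to C spans four letter names (G-A-B-C) — that makes it a fourth of some quality.
Counting semitones, G#4→C#5 is 5, which is the perfect fourth.

perfect 4th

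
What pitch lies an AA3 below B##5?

Counting three letter names down from B lands on G.
Moving 6 semitones down from B##5 (the size of a doubly augmented third) reaches G5.

G5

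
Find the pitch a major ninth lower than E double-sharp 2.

D double-sharp 1

Two letters down from E (plus an octave) reaches D.
Moving 14 semitones down from E##2 (the size of a major ninth) reaches D##1.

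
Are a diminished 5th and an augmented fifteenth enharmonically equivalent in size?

A diminished fifth is 6 semitones but an augmented fifteenth is 25 semitones — different sizes.

No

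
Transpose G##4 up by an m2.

The second takes the letter from G up to A.
Moving 1 semitone up from G##4 (the size of a minor second) reaches A#4.

A#4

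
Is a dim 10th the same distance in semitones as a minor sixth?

14 semitones (diminished tenth) vs 8 semitones (minor sixth): not equal.

No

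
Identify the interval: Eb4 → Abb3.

A5

Descending from Eb4 to Abb3 is the same interval as ascending Abb3 to Eb4.
A to E spans five letter names (A-B-C-D-E) — that makes it a fifth of some quality.
A perfect fifth would be 7 semitones; Abb3 to Eb4 is 8, one semitone wider, so the interval is augmented.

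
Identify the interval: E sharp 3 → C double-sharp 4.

E to C spans six letter names (E-F-G-A-B-C): a sixth.
Counting semitones, E#3→C##4 is 9, which is the major sixth.

major sixth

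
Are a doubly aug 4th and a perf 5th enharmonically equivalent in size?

A doubly augmented fourth = 7 semitones = a perfect fifth; enharmonically equal.

Yes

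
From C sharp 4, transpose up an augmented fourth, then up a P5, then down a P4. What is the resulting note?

G double-sharp 4

An augmented fourth up from C#4 is F##4.
A perfect fifth up from F##4 is C##5.
A perfect fourth down from C##5 is G##4.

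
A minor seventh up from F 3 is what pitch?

E flat 4

The seventh takes the letter from F up to E.
A minor seventh is 10 semitones; 10 semitones up from F3 gives Eb4.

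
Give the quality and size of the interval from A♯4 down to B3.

major 7th

Descending from A#4 to B3 is the same interval as ascending B3 to A#4.
B to A spans seven letter names (B-C-D-E-F-G-A): a seventh.
Counting semitones, B3→A#4 is 11, which is the major seventh.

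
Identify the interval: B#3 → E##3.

d5

Descending from B#3 to E##3 is the same interval as ascending E##3 to B#3.
E to B spans five letter names (E-F-G-A-B) — that makes it a fifth of some quality.
The perfect fifth is 7 semitones; here we have 6, one semitone narrower: diminished.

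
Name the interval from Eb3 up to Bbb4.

d12

E to B spans five letter names (E-F-G-A-B), plus an octave, so the interval is some kind of twelfth.
The perfect twelfth is 19 semitones; here we have 18, one semitone narrower: diminished.
(Equivalently, a compound diminished fifth: a diminished fifth plus an octave.)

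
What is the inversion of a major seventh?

The rule of nine gives the new number: 9 − 7 = 2, so a seventh becomes a second.
Quality inverts too: major becomes minor. That makes the inversion a minor second.

m2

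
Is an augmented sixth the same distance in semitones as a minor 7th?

Yes

An augmented sixth spans 10 semitones, and a minor seventh also spans 10 semitones — they're enharmonic.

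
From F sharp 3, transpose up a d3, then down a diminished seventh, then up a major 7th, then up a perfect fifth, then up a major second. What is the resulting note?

A diminished third up from F#3 is Ab3.
A diminished seventh down from Ab3 is B2.
A major seventh up from B2 is A#3.
Up a perfect fifth from A#3: E#4 (7 semitones up).
A major second up from E#4 is F##4.

F double-sharp 4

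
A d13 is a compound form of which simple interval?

Each octave removed subtracts seven from the number: 13 − 7 = 6.
That makes a diminished thirteenth a compound diminished sixth — an octave plus a diminished sixth.

d6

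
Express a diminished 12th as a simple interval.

Take out an octave (7 from the number): 12 − 7 = 5.
That makes a diminished twelfth a compound diminished fifth — an octave plus a diminished fifth.

diminished 5th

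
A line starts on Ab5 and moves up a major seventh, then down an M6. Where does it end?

Up a major seventh from Ab5: G6 (11 semitones up).
A major sixth down from G6 is Bb5.

Bb5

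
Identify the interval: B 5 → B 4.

perfect octave

Descending from B5 to B4 is the same interval as ascending B4 to B5.
B to B is the same letter name, plus an octave, so the interval is some kind of octave.
Counting semitones, B4→B5 is 12, which is the perfect octave.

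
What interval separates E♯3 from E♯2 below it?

Descending from E#3 to E#2 is the same interval as ascending E#2 to E#3.
E to E is the same letter name, plus an octave, so the interval is some kind of octave.
The perfect octave spans 12 semitones, and E#2 to E#3 is exactly 12 semitones — so this is a perfect octave.

perfect octave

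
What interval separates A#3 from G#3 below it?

major 2nd

Descending from A#3 to G#3 is the same interval as ascending G#3 to A#3.
G to A spans two letter names (G-A), so the interval is some kind of second.
Counting semitones, G#3→A#3 is 2, which is the major second.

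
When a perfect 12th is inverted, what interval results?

perfect fourth

First reduce the compound perfect twelfth to its simple form, a perfect fifth.
The rule of nine gives the new number: 9 − 5 = 4, so a fifth becomes a fourth.
And perfect stays perfect under inversion, so we get a perfect fourth.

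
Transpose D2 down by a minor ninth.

Counting two letter names plus an octave down from D lands on C.
Moving 13 semitones down from D2 (the size of a minor ninth) reaches C#1.

C#1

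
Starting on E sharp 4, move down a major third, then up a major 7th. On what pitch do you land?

Down a major third from E#4: C#4 (4 semitones down).
C#4 up a major seventh → B#4 (11 semitones).

B sharp 4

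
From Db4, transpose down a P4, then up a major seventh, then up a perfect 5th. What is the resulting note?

D5

A perfect fourth down from Db4 is Ab3.
Ab3 up a major seventh → G4 (11 semitones).
A perfect fifth up from G4 is D5.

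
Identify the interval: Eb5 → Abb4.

Descending from Eb5 to Abb4 is the same interval as ascending Abb4 to Eb5.
A to E spans five letter names (A-B-C-D-E) — that makes it a fifth of some quality.
Abb4 to Eb5 spans 8 semitones — one semitone wider than the perfect fifth (7) — giving an augmented fifth.

augmented fifth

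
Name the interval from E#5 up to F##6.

major ninth

E to F spans two letter names (E-F), plus an octave: a ninth.
E#5 to F##6 is 14 semitones, matching the major ninth exactly, so the quality is major.
(Equivalently, a compound major second: a major second plus an octave.)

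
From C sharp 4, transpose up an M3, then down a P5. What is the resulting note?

A sharp 3

A major third up from C#4 is E#4.
A perfect fifth down from E#4 is A#3.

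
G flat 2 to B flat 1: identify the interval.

minor sixth

Descending from Gb2 to Bb1 is the same interval as ascending Bb1 to Gb2.
B to G spans six letter names (B-C-D-E-F-G) — that makes it a sixth of some quality.
A major sixth would be 9 semitones, but Bb1 to Gb2 is 8 — one semitone narrower, making it a minor sixth.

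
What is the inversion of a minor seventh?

M2

Interval numbers invert to sum to nine: 7 + 2 = 9, so a seventh inverts to a second.
Quality inverts too: minor becomes major. That makes the inversion a major second.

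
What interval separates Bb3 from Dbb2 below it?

augmented thirteenth

Descending from Bb3 to Dbb2 is the same interval as ascending Dbb2 to Bb3.
D to B spans six letter names (D-E-F-G-A-B), plus an octave, so the interval is some kind of thirteenth.
A major thirteenth would be 21 semitones; Dbb2 to Bb3 is 22, one semitone wider, so the interval is augmented.
(Equivalently, a compound augmented sixth: an augmented sixth plus an octave.)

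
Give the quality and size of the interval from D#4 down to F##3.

Descending from D#4 to F##3 is the same interval as ascending F##3 to D#4.
F to D spans six letter names (F-G-A-B-C-D), so the interval is some kind of sixth.
At 8 semitones, F##3→D#4 falls one short of a major sixth: minor.

m6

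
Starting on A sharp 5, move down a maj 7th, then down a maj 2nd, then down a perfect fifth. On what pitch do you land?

A#5 down a major seventh → B4 (11 semitones).
A major second down from B4 is A4.
A perfect fifth down from A4 is D4.

D 4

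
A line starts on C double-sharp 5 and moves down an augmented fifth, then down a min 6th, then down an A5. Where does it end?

Down an augmented fifth from C##5: F#4 (8 semitones down).
F#4 down a minor sixth → A#3 (8 semitones).
An augmented fifth down from A#3 is D3.

D 3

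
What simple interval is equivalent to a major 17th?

M3

Subtracting seven from the interval number removes an octave: 17 − 14 = 3.
Quality carries through unchanged, so the simple form is a major third.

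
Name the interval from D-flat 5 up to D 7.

augmented fifteenth

D to D is the same letter name, plus 2 octaves: a fifteenth.
Db5 to D7 spans 25 semitones — one semitone wider than the perfect fifteenth (24) — giving an augmented fifteenth.
(Equivalently, a compound augmented octave: an augmented octave plus an octave.)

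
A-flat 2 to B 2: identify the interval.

A to B spans two letter names (A-B), so the interval is some kind of second.
Ab2 to B2 spans 3 semitones — one semitone wider than the major second (2) — giving an augmented second.

A2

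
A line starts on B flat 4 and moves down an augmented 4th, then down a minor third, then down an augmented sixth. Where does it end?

F double-flat 3

Bb4 down an augmented fourth → Fb4 (6 semitones).
Down a minor third from Fb4: Db4 (3 semitones down).
An augmented sixth down from Db4 is Fbb3.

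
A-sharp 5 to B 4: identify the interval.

Descending from A#5 to B4 is the same interval as ascending B4 to A#5.
B to A spans seven letter names (B-C-D-E-F-G-A): a seventh.
Counting semitones, B4→A#5 is 11, which is the major seventh.

major seventh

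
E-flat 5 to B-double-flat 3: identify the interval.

Descending from Eb5 to Bbb3 is the same interval as ascending Bbb3 to Eb5.
B to E spans four letter names (B-C-D-E), plus an octave: an eleventh.
The perfect eleventh is 17 semitones; here we have 18, one semitone wider: augmented.
(Equivalently, a compound augmented fourth: an augmented fourth plus an octave.)

A11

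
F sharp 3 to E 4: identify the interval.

F to E spans seven letter names (F-G-A-B-C-D-E), so the interval is some kind of seventh.
At 10 semitones, F#3→E4 falls one short of a major seventh: minor.

minor 7th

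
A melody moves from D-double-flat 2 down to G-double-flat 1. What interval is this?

Descending from Dbb2 to Gbb1 is the same interval as ascending Gbb1 to Dbb2.
G to D spans five letter names (G-A-B-C-D) — that makes it a fifth of some quality.
Counting semitones, Gbb1→Dbb2 is 7, which is the perfect fifth.

P5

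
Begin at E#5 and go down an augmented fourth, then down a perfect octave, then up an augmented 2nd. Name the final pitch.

C##4

An augmented fourth down from E#5 is B4.
A perfect octave down from B4 is B3.
B3 up an augmented second → C##4 (3 semitones).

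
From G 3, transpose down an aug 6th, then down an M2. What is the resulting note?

G3 down an augmented sixth → Bbb2 (10 semitones).
Down a major second from Bbb2: Abb2 (2 semitones down).

A double-flat 2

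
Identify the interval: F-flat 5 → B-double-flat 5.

F to B spans four letter names (F-G-A-B) — that makes it a fourth of some quality.
Fb5 to Bbb5 is 5 semitones, matching the perfect fourth exactly, so the quality is perfect.

perfect fourth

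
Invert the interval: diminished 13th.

augmented 3rd

First reduce the compound diminished thirteenth to its simple form, a diminished sixth.
The rule of nine gives the new number: 9 − 6 = 3, so a sixth becomes a third.
Quality inverts too: diminished becomes augmented. That makes the inversion an augmented third.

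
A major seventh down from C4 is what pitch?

Db3

The seventh takes the letter from C down to D.
Moving 11 semitones down from C4 (the size of a major seventh) reaches Db3.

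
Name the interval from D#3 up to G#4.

D to G spans four letter names (D-E-F-G), plus an octave: an eleventh.
D#3 to G#4 is 17 semitones, matching the perfect eleventh exactly, so the quality is perfect.
(Equivalently, a compound perfect fourth: a perfect fourth plus an octave.)

perfect eleventh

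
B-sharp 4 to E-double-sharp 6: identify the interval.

augmented eleventh

B to E spans four letter names (B-C-D-E), plus an octave — that makes it an eleventh of some quality.
The perfect eleventh is 17 semitones; here we have 18, one semitone wider: augmented.
(Equivalently, a compound augmented fourth: an augmented fourth plus an octave.)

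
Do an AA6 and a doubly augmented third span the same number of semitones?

No

A doubly augmented sixth spans 11 semitones; a doubly augmented third spans 6 semitones. They differ by 5.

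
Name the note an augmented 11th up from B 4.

Four letters up from B (plus an octave) reaches E.
An augmented eleventh is 18 semitones; 18 semitones up from B4 gives E#6.

E-sharp 6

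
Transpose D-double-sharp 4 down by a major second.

The second takes the letter from D down to C.
Moving 2 semitones down from D##4 (the size of a major second) reaches C##4.

C-double-sharp 4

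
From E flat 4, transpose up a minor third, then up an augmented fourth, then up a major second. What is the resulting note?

D 5

Eb4 up a minor third → Gb4 (3 semitones).
Up an augmented fourth from Gb4: C5 (6 semitones up).
A major second up from C5 is D5.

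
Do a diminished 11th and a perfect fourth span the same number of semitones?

16 semitones (diminished eleventh) vs 5 semitones (perfect fourth): not equal.

No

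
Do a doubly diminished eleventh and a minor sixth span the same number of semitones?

A doubly diminished eleventh is 15 semitones but a minor sixth is 8 semitones — different sizes.

No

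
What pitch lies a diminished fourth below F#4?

C##4

Four letter names down from F: C.
A diminished fourth is 4 semitones; 4 semitones down from F#4 gives C##4.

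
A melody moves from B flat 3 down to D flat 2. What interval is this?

Descending from Bb3 to Db2 is the same interval as ascending Db2 to Bb3.
D to B spans six letter names (D-E-F-G-A-B), plus an octave — that makes it a thirteenth of some quality.
The major thirteenth spans 21 semitones, and Db2 to Bb3 is exactly 21 semitones — so this is a major thirteenth.
(Equivalently, a compound major sixth: a major sixth plus an octave.)

M13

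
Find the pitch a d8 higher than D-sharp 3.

The letter stays D (same as the start), shifted an octave up.
A diminished octave is 11 semitones; 11 semitones up from D#3 gives D4.

D 4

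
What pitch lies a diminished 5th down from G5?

C#5

Five letter names down from G: C.
A diminished fifth is 6 semitones; 6 semitones down from G5 gives C#5.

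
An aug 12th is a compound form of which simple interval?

augmented 5th

Each octave removed subtracts seven from the number: 12 − 7 = 5.
Quality carries through unchanged, so the simple form is an augmented fifth.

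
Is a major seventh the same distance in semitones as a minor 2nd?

No

A major seventh spans 11 semitones; a minor second spans 1 semitone. They differ by 10.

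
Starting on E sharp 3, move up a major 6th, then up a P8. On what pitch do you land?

C double-sharp 5

E#3 up a major sixth → C##4 (9 semitones).
C##4 up a perfect octave → C##5 (12 semitones).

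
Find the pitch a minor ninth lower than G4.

F#3

Two letters down from G (plus an octave) reaches F.
Moving 13 semitones down from G4 (the size of a minor ninth) reaches F#3.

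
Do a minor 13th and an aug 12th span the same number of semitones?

Both span 20 semitones: a minor thirteenth and an augmented twelfth are the same chromatic distance.

Yes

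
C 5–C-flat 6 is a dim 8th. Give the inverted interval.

augmented unison

The rule of nine gives the new number: 9 − 8 = 1, so an octave becomes a unison.
Quality inverts too: diminished becomes augmented. That makes the inversion an augmented unison.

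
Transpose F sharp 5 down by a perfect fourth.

C sharp 5

The fourth takes the letter from F down to C.
Moving 5 semitones down from F#5 (the size of a perfect fourth) reaches C#5.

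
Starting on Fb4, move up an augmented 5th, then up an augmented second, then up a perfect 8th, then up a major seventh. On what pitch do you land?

C##7

Fb4 up an augmented fifth → C5 (8 semitones).
An augmented second up from C5 is D#5.
D#5 up a perfect octave → D#6 (12 semitones).
Up a major seventh from D#6: C##7 (11 semitones up).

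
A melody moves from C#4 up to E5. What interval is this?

C to E spans three letter names (C-D-E), plus an octave: a tenth.
A major tenth would be 16 semitones, but C#4 to E5 is 15 — one semitone narrower, making it a minor tenth.
(Equivalently, a compound minor third: a minor third plus an octave.)

minor tenth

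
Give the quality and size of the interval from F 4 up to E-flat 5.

minor seventh

F to E spans seven letter names (F-G-A-B-C-D-E): a seventh.
A major seventh would be 11 semitones, but F4 to Eb5 is 10 — one semitone narrower, making it a minor seventh.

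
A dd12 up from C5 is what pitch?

Counting five letter names plus an octave up from C lands on G.
A doubly diminished twelfth spans 17 semitones, so from C5 the target pitch is Gbb6.

Gbb6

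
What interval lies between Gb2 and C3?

augmented 4th

G to C spans four letter names (G-A-B-C) — that makes it a fourth of some quality.
A perfect fourth would be 5 semitones; Gb2 to C3 is 6, one semitone wider, so the interval is augmented.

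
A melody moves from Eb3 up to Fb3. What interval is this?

E to F spans two letter names (E-F), so the interval is some kind of second.
A major second would be 2 semitones, but Eb3 to Fb3 is 1 — one semitone narrower, making it a minor second.

m2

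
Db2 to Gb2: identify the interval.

D to G spans four letter names (D-E-F-G): a fourth.
The perfect fourth spans 5 semitones, and Db2 to Gb2 is exactly 5 semitones — so this is a perfect fourth.

perfect fourth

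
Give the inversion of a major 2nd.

minor seventh

The rule of nine gives the new number: 9 − 2 = 7, so a second becomes a seventh.
The quality also flips — major becomes minor — giving a minor seventh.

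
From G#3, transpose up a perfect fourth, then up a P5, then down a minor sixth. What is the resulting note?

B#3

A perfect fourth up from G#3 is C#4.
A perfect fifth up from C#4 is G#4.
G#4 down a minor sixth → B#3 (8 semitones).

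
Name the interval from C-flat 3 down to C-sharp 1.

Descending from Cb3 to C#1 is the same interval as ascending C#1 to Cb3.
C to C is the same letter name, plus 2 octaves — that makes it a fifteenth of some quality.
C#1 to Cb3 spans 22 semitones — two semitones narrower than the perfect fifteenth (24) — giving a doubly diminished fifteenth.
(Equivalently, a compound doubly diminished octave: a doubly diminished octave plus an octave.)

doubly diminished 15th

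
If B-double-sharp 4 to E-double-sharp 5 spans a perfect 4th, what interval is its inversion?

The rule of nine gives the new number: 9 − 4 = 5, so a fourth becomes a fifth.
And perfect stays perfect under inversion, so we get a perfect fifth.

perfect fifth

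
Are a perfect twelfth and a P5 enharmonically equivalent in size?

19 semitones (perfect twelfth) vs 7 semitones (perfect fifth): not equal.

No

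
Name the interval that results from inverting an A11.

First reduce the compound augmented eleventh to its simple form, an augmented fourth.
The rule of nine gives the new number: 9 − 4 = 5, so a fourth becomes a fifth.
Quality inverts too: augmented becomes diminished. That makes the inversion a diminished fifth.

d5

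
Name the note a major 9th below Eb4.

Counting two letter names plus an octave down from E lands on D.
A major ninth spans 14 semitones, so from Eb4 the target pitch is Db3.

Db3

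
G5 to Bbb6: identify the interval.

G to B spans three letter names (G-A-B), plus an octave — that makes it a tenth of some quality.
G5 to Bbb6 spans 14 semitones — two semitones narrower than the major tenth (16) — giving a diminished tenth.
(Equivalently, a compound diminished third: a diminished third plus an octave.)

diminished tenth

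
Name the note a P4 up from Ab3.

Four letter names up from A: D.
A perfect fourth spans 5 semitones, so from Ab3 the target pitch is Db4.

Db4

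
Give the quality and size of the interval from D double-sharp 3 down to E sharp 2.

Descending from D##3 to E#2 is the same interval as ascending E#2 to D##3.
E to D spans seven letter names (E-F-G-A-B-C-D): a seventh.
The major seventh spans 11 semitones, and E#2 to D##3 is exactly 11 semitones — so this is a major seventh.

major seventh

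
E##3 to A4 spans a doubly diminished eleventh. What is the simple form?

Take out an octave (7 from the number): 11 − 7 = 4.
Quality carries through unchanged, so the simple form is a doubly diminished fourth.

dd4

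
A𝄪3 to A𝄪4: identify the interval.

A to A is the same letter name, plus an octave: an octave.
Counting semitones, A##3→A##4 is 12, which is the perfect octave.

P8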